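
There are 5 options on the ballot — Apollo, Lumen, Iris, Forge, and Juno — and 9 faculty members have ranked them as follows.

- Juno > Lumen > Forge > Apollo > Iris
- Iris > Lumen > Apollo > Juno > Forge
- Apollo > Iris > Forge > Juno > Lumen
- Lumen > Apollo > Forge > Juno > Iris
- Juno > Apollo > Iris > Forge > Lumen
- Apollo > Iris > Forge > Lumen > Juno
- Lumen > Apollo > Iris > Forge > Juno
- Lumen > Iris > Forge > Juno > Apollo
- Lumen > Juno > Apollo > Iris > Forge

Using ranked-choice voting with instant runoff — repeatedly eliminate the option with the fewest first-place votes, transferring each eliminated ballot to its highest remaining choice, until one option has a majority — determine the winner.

Round 1: Lumen 4, Apollo 2, Juno 2, Iris 1, Forge 0. Forge has the fewest and is eliminated.
Round 2: Lumen 4, Apollo 2, Juno 2, Iris 1. Iris has the fewest and is eliminated.
Round 3: Lumen 5, Apollo 2, Juno 2. Lumen has a majority.

Lumen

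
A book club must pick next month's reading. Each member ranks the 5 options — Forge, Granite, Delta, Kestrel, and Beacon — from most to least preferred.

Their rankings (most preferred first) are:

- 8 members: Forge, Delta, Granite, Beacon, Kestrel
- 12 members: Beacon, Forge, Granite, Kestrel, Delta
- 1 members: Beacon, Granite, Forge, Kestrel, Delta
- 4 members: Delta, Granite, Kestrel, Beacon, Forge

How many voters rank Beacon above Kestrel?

21

Ballots ranking Beacon above Kestrel: 8+12+1 = 21.
Ballots ranking Kestrel above Beacon: 4.
So 21 of 25 voters prefer Beacon to Kestrel.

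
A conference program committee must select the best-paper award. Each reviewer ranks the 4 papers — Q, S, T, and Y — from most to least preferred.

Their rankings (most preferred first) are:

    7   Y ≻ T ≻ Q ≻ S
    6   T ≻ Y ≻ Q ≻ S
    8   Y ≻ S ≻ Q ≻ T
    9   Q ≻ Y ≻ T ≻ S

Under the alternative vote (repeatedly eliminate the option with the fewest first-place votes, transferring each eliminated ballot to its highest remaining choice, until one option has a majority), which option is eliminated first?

Round 1: Y 15, Q 9, T 6, S 0. S has the fewest and is eliminated.
Round 2: Y 15, Q 9, T 6. T has the fewest and is eliminated.
Round 3: Y 21, Q 9. Y has a majority.

S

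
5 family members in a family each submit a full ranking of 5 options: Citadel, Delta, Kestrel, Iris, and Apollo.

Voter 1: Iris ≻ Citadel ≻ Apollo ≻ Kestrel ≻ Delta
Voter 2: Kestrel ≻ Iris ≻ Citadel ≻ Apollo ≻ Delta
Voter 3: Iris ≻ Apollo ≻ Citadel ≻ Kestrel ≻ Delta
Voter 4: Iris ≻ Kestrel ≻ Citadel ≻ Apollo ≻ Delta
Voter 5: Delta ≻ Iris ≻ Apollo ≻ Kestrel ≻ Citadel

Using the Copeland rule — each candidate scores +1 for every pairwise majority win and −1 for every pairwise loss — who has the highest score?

Iris

Pairwise results:
  Citadel vs Delta: Citadel wins 4–1.
  Citadel vs Kestrel: Kestrel wins 3–2.
  Citadel vs Iris: Iris wins 5–0.
  Citadel vs Apollo: Citadel wins 3–2.
  Delta vs Kestrel: Kestrel wins 4–1.
  Delta vs Iris: Iris wins 4–1.
  Delta vs Apollo: Apollo wins 4–1.
  Kestrel vs Iris: Iris wins 4–1.
  Kestrel vs Apollo: Apollo wins 3–2.
  Iris vs Apollo: Iris wins 5–0.
Copeland scores (wins − losses):
  Citadel: 2 − 2 = 0
  Delta: 0 − 4 = -4
  Kestrel: 2 − 2 = 0
  Iris: 4 − 0 = 4
  Apollo: 2 − 2 = 0
Iris has the best Copeland score.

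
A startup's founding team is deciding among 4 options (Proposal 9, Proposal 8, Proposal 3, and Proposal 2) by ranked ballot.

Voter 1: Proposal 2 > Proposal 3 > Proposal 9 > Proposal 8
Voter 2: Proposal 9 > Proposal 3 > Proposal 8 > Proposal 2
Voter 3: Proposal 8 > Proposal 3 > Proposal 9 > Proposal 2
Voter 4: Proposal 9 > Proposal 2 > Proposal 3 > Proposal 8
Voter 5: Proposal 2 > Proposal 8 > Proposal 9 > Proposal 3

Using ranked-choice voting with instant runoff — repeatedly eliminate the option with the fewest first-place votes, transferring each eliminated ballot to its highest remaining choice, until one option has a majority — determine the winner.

Round 1: Proposal 9 2, Proposal 2 2, Proposal 8 1, Proposal 3 0. Proposal 3 has the fewest and is eliminated.
Round 2: Proposal 9 2, Proposal 2 2, Proposal 8 1. Proposal 8 has the fewest and is eliminated.
Round 3: Proposal 9 3, Proposal 2 2. Proposal 9 has a majority.

Proposal 9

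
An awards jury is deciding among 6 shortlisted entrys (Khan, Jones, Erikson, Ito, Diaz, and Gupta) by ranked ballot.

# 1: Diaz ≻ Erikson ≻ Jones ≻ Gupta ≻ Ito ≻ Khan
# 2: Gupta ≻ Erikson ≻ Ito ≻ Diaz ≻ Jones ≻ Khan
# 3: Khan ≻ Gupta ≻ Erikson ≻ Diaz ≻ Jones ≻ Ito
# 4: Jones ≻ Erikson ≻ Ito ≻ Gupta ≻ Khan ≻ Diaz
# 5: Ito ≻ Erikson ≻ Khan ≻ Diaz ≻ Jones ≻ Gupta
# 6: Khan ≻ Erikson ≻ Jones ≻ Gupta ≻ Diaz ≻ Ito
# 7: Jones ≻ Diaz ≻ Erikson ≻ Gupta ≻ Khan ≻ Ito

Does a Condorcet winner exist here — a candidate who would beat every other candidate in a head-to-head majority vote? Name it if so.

Erikson

Head-to-head results (7 voters total):
Khan vs Jones: Jones wins 4–3.
Khan vs Erikson: Erikson wins 5–2.
Khan vs Ito: Ito wins 4–3.
Khan vs Diaz: Khan wins 4–3.
Khan vs Gupta: Gupta wins 4–3.
Jones vs Erikson: Erikson wins 5–2.
Jones vs Ito: Jones wins 5–2.
Jones vs Diaz: Diaz wins 4–3.
Jones vs Gupta: Jones wins 5–2.
Erikson vs Ito: Erikson wins 6–1.
Erikson vs Diaz: Erikson wins 5–2.
Erikson vs Gupta: Erikson wins 5–2.
Ito vs Diaz: Diaz wins 4–3.
Ito vs Gupta: Gupta wins 5–2.
Diaz vs Gupta: Gupta wins 4–3.
Erikson beats each rival — Khan (5–2), Jones (5–2), Ito (6–1), Diaz (5–2), Gupta (5–2) — so Erikson is the Condorcet winner.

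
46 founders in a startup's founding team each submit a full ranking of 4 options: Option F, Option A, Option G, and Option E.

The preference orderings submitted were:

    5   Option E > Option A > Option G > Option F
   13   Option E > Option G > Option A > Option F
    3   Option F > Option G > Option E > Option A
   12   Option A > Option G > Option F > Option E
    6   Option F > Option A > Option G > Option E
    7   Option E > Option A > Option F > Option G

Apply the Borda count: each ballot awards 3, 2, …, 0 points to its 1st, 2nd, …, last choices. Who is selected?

Option A

Borda scores:
  Option F: 5·0 + 13·0 + 3·3 + 12·1 + 6·3 + 7·1 = 46
  Option A: 5·2 + 13·1 + 3·0 + 12·3 + 6·2 + 7·2 = 85
  Option G: 5·1 + 13·2 + 3·2 + 12·2 + 6·1 + 7·0 = 67
  Option E: 5·3 + 13·3 + 3·1 + 12·0 + 6·0 + 7·3 = 78
Option A has the highest total.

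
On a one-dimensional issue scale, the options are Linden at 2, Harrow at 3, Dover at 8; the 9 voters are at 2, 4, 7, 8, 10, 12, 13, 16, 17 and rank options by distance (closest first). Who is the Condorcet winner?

Dover

With single-peaked preferences on a line, the Condorcet winner is the candidate closest to the median voter.
The median voter (position 10) is closest to Dover at 8.
Check: Dover vs Linden — voters closer to Dover: 7 of 9.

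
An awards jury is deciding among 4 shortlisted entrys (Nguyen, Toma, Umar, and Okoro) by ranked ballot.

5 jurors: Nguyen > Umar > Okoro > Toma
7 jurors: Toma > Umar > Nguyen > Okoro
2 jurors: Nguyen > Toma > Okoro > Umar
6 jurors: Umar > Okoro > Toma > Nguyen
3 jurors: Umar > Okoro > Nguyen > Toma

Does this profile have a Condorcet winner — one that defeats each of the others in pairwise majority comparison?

Head-to-head results (23 voters total):
Nguyen vs Toma: Toma wins 13–10.
Nguyen vs Umar: Umar wins 16–7.
Nguyen vs Okoro: Nguyen wins 14–9.
Toma vs Umar: Umar wins 14–9.
Toma vs Okoro: Okoro wins 14–9.
Umar vs Okoro: Umar wins 21–2.
Umar beats each rival — Nguyen (16–7), Toma (14–9), Okoro (21–2) — so Umar is the Condorcet winner.

Yes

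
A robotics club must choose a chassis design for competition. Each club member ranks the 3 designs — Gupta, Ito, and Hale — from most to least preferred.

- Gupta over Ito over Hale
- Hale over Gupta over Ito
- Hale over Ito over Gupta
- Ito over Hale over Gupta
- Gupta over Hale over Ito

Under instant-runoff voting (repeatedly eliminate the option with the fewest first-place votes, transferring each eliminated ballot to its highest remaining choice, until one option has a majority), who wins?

Round 1: Gupta 2, Hale 2, Ito 1. Ito has the fewest and is eliminated.
Round 2: Hale 3, Gupta 2. Hale has a majority.

Hale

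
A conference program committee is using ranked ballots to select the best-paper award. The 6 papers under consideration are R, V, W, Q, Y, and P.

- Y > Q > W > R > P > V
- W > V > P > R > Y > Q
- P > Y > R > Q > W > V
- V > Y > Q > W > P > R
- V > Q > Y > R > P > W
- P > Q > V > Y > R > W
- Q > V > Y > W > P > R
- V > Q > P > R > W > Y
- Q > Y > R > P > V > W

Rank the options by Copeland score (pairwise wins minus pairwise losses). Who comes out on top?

Q

Pairwise results:
  R vs V: V wins 6–3.
  R vs W: R wins 5–4.
  R vs Q: Q wins 7–2.
  R vs Y: Y wins 7–2.
  R vs P: P wins 6–3.
  V vs W: V wins 6–3.
  V vs Q: Q wins 5–4.
  V vs Y: V wins 6–3.
  V vs P: V wins 5–4.
  W vs Q: Q wins 8–1.
  W vs Y: Y wins 7–2.
  W vs P: P wins 5–4.
  Q vs Y: Q wins 5–4.
  Q vs P: Q wins 6–3.
  Y vs P: Y wins 5–4.
Copeland scores (wins − losses):
  R: 1 − 4 = -3
  V: 4 − 1 = 3
  W: 0 − 5 = -5
  Q: 5 − 0 = 5
  Y: 3 − 2 = 1
  P: 2 − 3 = -1
Q has the best Copeland score.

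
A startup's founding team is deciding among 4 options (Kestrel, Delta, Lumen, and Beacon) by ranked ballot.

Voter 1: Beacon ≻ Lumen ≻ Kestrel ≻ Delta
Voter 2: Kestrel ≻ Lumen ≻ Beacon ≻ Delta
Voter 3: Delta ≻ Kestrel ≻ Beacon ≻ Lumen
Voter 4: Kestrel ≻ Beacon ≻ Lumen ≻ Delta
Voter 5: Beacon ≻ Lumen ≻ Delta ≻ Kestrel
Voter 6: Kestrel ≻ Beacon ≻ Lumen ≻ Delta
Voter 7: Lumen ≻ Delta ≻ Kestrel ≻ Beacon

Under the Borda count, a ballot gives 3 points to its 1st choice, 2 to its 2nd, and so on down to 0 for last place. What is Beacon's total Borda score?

12

Borda scores:
  Kestrel: 1 + 3 + 2 + 3 + 0 + 3 + 1 = 13
  Delta: 0 + 0 + 3 + 0 + 1 + 0 + 2 = 6
  Lumen: 2 + 2 + 0 + 1 + 2 + 1 + 3 = 11
  Beacon: 3 + 1 + 1 + 2 + 3 + 2 + 0 = 12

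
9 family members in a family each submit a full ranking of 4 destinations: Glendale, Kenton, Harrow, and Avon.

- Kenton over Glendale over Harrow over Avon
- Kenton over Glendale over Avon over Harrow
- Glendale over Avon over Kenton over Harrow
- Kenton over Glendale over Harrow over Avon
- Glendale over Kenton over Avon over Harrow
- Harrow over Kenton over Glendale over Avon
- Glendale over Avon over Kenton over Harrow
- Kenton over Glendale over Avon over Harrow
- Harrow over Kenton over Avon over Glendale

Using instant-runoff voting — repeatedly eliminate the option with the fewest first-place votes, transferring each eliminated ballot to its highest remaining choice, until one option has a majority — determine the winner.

Kenton

Round 1: Kenton 4, Glendale 3, Harrow 2, Avon 0. Avon has the fewest and is eliminated.
Round 2: Kenton 4, Glendale 3, Harrow 2. Harrow has the fewest and is eliminated.
Round 3: Kenton 6, Glendale 3. Kenton has a majority.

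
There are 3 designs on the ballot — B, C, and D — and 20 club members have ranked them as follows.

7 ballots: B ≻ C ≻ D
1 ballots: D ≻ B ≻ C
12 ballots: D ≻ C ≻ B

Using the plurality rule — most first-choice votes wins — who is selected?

D

First-place vote totals:
  B: 7
  C: 0
  D: 13
D has the most first-place votes.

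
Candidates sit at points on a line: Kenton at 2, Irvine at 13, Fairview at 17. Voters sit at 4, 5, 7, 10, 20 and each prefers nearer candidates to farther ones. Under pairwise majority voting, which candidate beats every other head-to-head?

Kenton

With single-peaked preferences on a line, the Condorcet winner is the candidate closest to the median voter.
The median voter (position 7) is closest to Kenton at 2.
Check: Kenton vs Irvine — voters closer to Kenton: 3 of 5.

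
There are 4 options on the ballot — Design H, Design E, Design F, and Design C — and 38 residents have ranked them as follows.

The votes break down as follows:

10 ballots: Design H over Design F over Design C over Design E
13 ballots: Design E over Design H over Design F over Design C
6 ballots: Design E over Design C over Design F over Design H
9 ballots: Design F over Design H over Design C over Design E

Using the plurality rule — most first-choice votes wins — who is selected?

First-place vote totals:
  Design H: 10
  Design E: 19
  Design F: 9
  Design C: 0
Design E has the most first-place votes.

Design E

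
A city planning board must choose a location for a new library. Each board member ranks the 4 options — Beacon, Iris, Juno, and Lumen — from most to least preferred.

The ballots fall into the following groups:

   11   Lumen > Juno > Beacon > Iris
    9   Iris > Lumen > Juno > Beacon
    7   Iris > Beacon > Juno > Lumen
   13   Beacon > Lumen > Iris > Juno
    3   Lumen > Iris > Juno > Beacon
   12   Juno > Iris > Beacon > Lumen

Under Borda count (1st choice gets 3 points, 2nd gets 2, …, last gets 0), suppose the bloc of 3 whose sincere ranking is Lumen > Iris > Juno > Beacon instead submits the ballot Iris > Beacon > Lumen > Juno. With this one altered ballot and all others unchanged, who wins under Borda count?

Iris

Borda totals with the altered ballot: Beacon 82, Iris 94, Juno 74, Lumen 80.
The winner is unchanged: still Iris.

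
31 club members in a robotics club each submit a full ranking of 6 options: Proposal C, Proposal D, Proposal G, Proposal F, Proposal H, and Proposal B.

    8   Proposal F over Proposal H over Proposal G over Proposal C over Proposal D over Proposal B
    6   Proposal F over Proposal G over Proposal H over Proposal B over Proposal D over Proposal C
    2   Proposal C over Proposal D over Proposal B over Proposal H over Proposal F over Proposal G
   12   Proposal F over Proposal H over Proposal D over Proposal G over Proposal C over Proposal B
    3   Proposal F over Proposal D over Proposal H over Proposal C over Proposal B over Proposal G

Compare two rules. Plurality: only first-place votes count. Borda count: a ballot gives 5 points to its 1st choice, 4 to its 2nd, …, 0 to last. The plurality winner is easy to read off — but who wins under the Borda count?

Proposal F

Plurality first-place counts: Proposal C 2, Proposal D 0, Proposal G 0, Proposal F 29, Proposal H 0, Proposal B 0 → Proposal F.
Borda totals: Proposal C 44, Proposal D 70, Proposal G 72, Proposal F 147, Proposal H 111, Proposal B 21 → Proposal F.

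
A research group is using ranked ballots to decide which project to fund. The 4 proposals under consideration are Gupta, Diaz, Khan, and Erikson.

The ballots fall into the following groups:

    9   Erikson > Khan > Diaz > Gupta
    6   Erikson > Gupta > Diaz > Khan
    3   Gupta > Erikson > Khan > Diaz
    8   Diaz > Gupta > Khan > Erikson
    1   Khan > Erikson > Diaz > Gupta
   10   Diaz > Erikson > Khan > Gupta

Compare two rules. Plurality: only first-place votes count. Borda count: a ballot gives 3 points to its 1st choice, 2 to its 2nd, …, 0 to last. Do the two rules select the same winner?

No

Plurality first-place counts: Gupta 3, Diaz 18, Khan 1, Erikson 15 → Diaz.
Borda totals: Gupta 37, Diaz 70, Khan 42, Erikson 73 → Erikson.
The two rules disagree: plurality picks Diaz, Borda picks Erikson.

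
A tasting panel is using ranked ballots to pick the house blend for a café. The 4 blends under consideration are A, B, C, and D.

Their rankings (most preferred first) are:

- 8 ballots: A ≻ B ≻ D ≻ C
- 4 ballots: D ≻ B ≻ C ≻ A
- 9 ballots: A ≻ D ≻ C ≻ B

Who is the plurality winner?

A

First-place vote totals:
  A: 17
  B: 0
  C: 0
  D: 4
A has the most first-place votes.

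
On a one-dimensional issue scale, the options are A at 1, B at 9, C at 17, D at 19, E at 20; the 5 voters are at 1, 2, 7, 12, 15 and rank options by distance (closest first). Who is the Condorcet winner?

With single-peaked preferences on a line, the Condorcet winner is the candidate closest to the median voter.
The median voter (position 7) is closest to B at 9.
Check: B vs D — voters closer to B: 4 of 5.

B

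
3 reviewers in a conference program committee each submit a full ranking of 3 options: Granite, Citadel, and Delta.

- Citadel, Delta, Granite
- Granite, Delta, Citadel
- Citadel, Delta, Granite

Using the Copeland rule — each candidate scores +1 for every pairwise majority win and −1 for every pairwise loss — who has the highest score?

Citadel

Pairwise results:
  Granite vs Citadel: Citadel wins 2–1.
  Granite vs Delta: Delta wins 2–1.
  Citadel vs Delta: Citadel wins 2–1.
Copeland scores (wins − losses):
  Granite: 0 − 2 = -2
  Citadel: 2 − 0 = 2
  Delta: 1 − 1 = 0
Citadel has the best Copeland score.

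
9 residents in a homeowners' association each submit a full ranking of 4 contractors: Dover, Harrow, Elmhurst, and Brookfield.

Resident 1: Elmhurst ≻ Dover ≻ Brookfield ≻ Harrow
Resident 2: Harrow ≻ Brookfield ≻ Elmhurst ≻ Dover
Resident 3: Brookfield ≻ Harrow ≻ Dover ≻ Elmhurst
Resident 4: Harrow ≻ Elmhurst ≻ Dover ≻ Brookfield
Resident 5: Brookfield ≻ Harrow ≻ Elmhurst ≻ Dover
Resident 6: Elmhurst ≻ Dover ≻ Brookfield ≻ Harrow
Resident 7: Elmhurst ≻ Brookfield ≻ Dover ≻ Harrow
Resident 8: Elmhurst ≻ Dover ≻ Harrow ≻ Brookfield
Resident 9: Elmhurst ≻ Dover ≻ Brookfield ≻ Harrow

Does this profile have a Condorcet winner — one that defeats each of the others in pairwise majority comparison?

Head-to-head results (9 voters total):
Dover vs Harrow: Dover wins 5–4.
Dover vs Elmhurst: Elmhurst wins 8–1.
Dover vs Brookfield: Dover wins 5–4.
Harrow vs Elmhurst: Elmhurst wins 5–4.
Harrow vs Brookfield: Brookfield wins 6–3.
Elmhurst vs Brookfield: Elmhurst wins 6–3.
Elmhurst beats each rival — Dover (8–1), Harrow (5–4), Brookfield (6–3) — so Elmhurst is the Condorcet winner.

Yes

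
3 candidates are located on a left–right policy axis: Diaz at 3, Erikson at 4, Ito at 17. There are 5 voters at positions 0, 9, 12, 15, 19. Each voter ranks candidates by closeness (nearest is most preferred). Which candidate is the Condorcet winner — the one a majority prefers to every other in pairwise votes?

Ito

With single-peaked preferences on a line, the Condorcet winner is the candidate closest to the median voter.
The median voter (position 12) is closest to Ito at 17.
Check: Ito vs Diaz — voters closer to Ito: 3 of 5.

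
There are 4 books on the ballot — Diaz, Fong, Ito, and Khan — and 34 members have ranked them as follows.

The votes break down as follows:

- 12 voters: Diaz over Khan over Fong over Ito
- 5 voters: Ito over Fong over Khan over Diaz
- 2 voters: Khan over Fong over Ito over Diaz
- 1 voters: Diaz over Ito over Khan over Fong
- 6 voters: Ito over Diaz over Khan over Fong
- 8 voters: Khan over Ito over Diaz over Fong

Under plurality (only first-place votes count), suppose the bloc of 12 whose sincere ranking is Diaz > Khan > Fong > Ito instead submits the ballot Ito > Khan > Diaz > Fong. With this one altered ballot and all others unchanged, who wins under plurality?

First-place totals with the altered ballot: Diaz 1, Fong 0, Ito 23, Khan 10.
The switch changes the winner from Diaz to Ito.

Ito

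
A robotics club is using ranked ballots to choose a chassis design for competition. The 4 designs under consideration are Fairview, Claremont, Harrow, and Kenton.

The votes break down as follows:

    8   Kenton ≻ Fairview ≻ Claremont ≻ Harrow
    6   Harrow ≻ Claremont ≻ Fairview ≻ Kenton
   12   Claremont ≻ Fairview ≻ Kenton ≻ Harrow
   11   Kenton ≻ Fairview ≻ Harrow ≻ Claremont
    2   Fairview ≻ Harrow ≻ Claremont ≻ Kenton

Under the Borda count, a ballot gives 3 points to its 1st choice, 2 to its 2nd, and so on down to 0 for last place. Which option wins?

Fairview

Borda scores:
  Fairview: 8·2 + 6·1 + 12·2 + 11·2 + 2·3 = 74
  Claremont: 8·1 + 6·2 + 12·3 + 11·0 + 2·1 = 58
  Harrow: 8·0 + 6·3 + 12·0 + 11·1 + 2·2 = 33
  Kenton: 8·3 + 6·0 + 12·1 + 11·3 + 2·0 = 69
Fairview has the highest total.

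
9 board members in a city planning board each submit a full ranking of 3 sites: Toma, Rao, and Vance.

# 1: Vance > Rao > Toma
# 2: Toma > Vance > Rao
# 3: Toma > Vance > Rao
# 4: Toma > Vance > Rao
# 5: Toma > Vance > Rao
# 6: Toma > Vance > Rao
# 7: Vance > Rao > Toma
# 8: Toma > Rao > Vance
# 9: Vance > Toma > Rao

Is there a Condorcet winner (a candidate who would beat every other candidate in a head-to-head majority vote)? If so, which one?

Toma

Head-to-head results (9 voters total):
Toma vs Rao: Toma wins 7–2.
Toma vs Vance: Toma wins 6–3.
Rao vs Vance: Vance wins 8–1.
Toma beats each rival — Rao (7–2), Vance (6–3) — so Toma is the Condorcet winner.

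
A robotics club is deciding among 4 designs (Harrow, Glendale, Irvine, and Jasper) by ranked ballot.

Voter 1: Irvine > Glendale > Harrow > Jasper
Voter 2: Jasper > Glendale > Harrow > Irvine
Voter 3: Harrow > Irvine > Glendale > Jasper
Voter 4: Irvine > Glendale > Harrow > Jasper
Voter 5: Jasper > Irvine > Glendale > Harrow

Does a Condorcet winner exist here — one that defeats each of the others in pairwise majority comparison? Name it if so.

Irvine

Head-to-head results (5 voters total):
Harrow vs Glendale: Glendale wins 4–1.
Harrow vs Irvine: Irvine wins 3–2.
Harrow vs Jasper: Harrow wins 3–2.
Glendale vs Irvine: Irvine wins 4–1.
Glendale vs Jasper: Glendale wins 3–2.
Irvine vs Jasper: Irvine wins 3–2.
Irvine beats each rival — Harrow (3–2), Glendale (4–1), Jasper (3–2) — so Irvine is the Condorcet winner.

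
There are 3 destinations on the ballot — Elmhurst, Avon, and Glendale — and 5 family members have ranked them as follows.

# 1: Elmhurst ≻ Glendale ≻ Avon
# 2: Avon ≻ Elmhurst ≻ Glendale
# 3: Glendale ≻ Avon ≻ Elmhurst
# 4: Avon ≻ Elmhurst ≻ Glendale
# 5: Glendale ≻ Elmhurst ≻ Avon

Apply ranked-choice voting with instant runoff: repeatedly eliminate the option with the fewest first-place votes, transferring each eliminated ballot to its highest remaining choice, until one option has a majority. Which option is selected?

Round 1: Avon 2, Glendale 2, Elmhurst 1. Elmhurst has the fewest and is eliminated.
Round 2: Glendale 3, Avon 2. Glendale has a majority.

Glendale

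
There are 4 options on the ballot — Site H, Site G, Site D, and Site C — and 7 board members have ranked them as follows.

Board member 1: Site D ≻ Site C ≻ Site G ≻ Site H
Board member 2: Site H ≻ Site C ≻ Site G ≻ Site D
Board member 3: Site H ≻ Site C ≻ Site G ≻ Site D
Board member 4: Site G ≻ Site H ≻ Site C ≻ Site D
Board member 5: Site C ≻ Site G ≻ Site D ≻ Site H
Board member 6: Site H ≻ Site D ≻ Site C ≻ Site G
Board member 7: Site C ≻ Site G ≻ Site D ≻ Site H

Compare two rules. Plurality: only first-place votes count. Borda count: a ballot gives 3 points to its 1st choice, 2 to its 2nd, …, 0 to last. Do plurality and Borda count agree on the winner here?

Plurality first-place counts: Site H 3, Site G 1, Site D 1, Site C 2 → Site H.
Borda totals: Site H 11, Site G 10, Site D 7, Site C 14 → Site C.
The two rules disagree: plurality picks Site H, Borda picks Site C.

No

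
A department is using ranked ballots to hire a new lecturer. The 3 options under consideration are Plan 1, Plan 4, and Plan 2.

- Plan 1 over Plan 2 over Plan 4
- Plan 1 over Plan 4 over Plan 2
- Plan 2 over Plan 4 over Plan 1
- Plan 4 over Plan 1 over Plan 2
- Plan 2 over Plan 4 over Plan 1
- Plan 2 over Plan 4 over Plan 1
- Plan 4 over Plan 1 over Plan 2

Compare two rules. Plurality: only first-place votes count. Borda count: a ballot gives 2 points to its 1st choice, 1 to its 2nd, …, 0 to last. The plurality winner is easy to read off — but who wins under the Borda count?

Plan 4

Plurality first-place counts: Plan 1 2, Plan 4 2, Plan 2 3 → Plan 2.
Borda totals: Plan 1 6, Plan 4 8, Plan 2 7 → Plan 4.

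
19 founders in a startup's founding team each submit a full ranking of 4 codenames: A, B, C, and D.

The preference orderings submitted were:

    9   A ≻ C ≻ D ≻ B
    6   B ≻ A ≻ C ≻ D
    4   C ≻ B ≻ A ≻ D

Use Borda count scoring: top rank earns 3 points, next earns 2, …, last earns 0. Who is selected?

Borda scores:
  A: 9·3 + 6·2 + 4·1 = 43
  B: 9·0 + 6·3 + 4·2 = 26
  C: 9·2 + 6·1 + 4·3 = 36
  D: 9·1 + 6·0 + 4·0 = 9
A has the highest total.

A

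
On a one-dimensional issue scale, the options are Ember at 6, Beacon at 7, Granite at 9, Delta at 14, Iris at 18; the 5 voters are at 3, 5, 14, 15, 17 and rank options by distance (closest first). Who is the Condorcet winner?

With single-peaked preferences on a line, the Condorcet winner is the candidate closest to the median voter.
The median voter (position 14) is closest to Delta at 14.
Check: Delta vs Iris — voters closer to Delta: 4 of 5.

Delta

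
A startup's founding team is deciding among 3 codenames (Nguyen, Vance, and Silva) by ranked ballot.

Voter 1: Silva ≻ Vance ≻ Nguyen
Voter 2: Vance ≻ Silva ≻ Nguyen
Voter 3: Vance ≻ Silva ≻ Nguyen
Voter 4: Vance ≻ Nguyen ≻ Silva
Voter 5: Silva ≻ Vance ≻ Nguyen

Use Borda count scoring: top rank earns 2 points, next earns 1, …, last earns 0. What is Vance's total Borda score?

Borda scores:
  Nguyen: 0 + 0 + 0 + 1 + 0 = 1
  Vance: 1 + 2 + 2 + 2 + 1 = 8
  Silva: 2 + 1 + 1 + 0 + 2 = 6

8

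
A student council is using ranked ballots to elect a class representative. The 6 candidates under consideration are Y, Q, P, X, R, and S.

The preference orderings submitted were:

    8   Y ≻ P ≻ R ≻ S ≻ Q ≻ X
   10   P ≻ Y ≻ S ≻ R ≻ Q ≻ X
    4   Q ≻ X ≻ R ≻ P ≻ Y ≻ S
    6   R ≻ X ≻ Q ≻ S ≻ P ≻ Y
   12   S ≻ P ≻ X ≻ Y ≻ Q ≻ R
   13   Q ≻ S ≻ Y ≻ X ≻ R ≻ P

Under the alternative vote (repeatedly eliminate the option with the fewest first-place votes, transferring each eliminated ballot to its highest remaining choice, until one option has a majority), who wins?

Round 1: Q 17, S 12, P 10, Y 8, R 6, X 0. X has the fewest and is eliminated.
Round 2: Q 17, S 12, P 10, Y 8, R 6. R has the fewest and is eliminated.
Round 3: Q 23, S 12, P 10, Y 8. Y has the fewest and is eliminated.
Round 4: Q 23, P 18, S 12. S has the fewest and is eliminated.
Round 5: P 30, Q 23. P has a majority.

P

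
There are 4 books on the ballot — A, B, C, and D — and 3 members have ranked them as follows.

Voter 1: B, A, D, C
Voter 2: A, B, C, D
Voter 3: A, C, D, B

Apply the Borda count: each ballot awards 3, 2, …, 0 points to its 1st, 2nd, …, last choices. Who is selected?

Borda scores:
  A: 2 + 3 + 3 = 8
  B: 3 + 2 + 0 = 5
  C: 0 + 1 + 2 = 3
  D: 1 + 0 + 1 = 2
A has the highest total.

A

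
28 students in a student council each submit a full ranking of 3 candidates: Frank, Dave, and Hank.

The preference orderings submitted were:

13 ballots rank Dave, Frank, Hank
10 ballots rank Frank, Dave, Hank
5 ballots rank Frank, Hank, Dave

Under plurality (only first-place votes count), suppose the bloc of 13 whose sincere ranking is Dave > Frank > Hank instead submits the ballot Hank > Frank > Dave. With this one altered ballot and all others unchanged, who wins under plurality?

Frank

First-place totals with the altered ballot: Frank 15, Dave 0, Hank 13.
The winner is unchanged: still Frank.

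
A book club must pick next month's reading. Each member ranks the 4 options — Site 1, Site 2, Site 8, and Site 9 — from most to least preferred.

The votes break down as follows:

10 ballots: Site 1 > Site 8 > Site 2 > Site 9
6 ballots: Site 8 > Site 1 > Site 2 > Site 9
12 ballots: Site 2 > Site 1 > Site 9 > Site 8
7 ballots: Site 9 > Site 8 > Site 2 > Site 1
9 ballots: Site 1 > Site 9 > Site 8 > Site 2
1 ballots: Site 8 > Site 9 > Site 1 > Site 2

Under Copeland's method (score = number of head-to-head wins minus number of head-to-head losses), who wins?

Pairwise results:
  Site 1 vs Site 2: Site 1 wins 26–19.
  Site 1 vs Site 8: Site 1 wins 31–14.
  Site 1 vs Site 9: Site 1 wins 37–8.
  Site 2 vs Site 8: Site 8 wins 33–12.
  Site 2 vs Site 9: Site 2 wins 28–17.
  Site 8 vs Site 9: Site 9 wins 28–17.
Copeland scores (wins − losses):
  Site 1: 3 − 0 = 3
  Site 2: 1 − 2 = -1
  Site 8: 1 − 2 = -1
  Site 9: 1 − 2 = -1
Site 1 has the best Copeland score.

Site 1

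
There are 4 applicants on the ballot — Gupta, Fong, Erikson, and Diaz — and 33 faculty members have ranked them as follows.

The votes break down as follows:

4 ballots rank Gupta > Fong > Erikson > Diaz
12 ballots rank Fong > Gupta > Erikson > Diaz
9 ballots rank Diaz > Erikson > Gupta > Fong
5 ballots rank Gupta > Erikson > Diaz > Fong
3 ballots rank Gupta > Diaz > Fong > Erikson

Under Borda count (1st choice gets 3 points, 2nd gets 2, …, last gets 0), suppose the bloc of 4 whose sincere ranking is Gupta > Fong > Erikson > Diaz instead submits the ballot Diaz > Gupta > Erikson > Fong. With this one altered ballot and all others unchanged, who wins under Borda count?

Gupta

Borda totals with the altered ballot: Gupta 65, Fong 39, Erikson 44, Diaz 50.
The winner is unchanged: still Gupta.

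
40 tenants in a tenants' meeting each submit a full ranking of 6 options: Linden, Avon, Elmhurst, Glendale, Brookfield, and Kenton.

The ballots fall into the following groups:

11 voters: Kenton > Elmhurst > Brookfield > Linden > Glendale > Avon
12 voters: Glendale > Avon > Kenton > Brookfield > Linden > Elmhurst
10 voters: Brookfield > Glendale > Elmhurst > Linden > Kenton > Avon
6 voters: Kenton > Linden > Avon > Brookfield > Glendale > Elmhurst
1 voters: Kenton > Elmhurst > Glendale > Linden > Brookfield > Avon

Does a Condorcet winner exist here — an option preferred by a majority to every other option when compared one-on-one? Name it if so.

There is no Condorcet winner

Head-to-head results (40 voters total):
Linden vs Avon: Linden wins 28–12.
Linden vs Elmhurst: Elmhurst wins 22–18.
Linden vs Glendale: Glendale wins 23–17.
Linden vs Brookfield: Brookfield wins 33–7.
Linden vs Kenton: Kenton wins 30–10.
Avon vs Elmhurst: Elmhurst wins 22–18.
Avon vs Glendale: Glendale wins 34–6.
Avon vs Brookfield: Brookfield wins 22–18.
Avon vs Kenton: Kenton wins 28–12.
Elmhurst vs Glendale: Glendale wins 28–12.
Elmhurst vs Brookfield: Brookfield wins 28–12.
Elmhurst vs Kenton: Kenton wins 30–10.
Glendale vs Brookfield: Brookfield wins 27–13.
Glendale vs Kenton: Glendale wins 22–18.
Brookfield vs Kenton: Kenton wins 30–10.
No candidate beats all others: Glendale beats Kenton beats Brookfield beats Glendale, a majority cycle.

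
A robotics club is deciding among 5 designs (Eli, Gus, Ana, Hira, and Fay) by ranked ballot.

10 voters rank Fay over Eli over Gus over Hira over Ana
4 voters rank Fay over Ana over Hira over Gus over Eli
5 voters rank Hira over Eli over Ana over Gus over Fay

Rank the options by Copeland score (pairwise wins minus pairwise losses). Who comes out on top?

Pairwise results:
  Eli vs Gus: Eli wins 15–4.
  Eli vs Ana: Eli wins 15–4.
  Eli vs Hira: Eli wins 10–9.
  Eli vs Fay: Fay wins 14–5.
  Gus vs Ana: Gus wins 10–9.
  Gus vs Hira: Gus wins 10–9.
  Gus vs Fay: Fay wins 14–5.
  Ana vs Hira: Hira wins 15–4.
  Ana vs Fay: Fay wins 14–5.
  Hira vs Fay: Fay wins 14–5.
Copeland scores (wins − losses):
  Eli: 3 − 1 = 2
  Gus: 2 − 2 = 0
  Ana: 0 − 4 = -4
  Hira: 1 − 3 = -2
  Fay: 4 − 0 = 4
Fay has the best Copeland score.

Fay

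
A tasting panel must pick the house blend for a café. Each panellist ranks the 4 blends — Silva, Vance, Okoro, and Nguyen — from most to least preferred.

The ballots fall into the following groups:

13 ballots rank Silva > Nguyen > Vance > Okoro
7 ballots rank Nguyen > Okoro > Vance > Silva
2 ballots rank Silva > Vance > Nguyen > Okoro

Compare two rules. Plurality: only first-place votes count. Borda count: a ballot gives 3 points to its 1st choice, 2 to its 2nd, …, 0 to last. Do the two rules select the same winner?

No

Plurality first-place counts: Silva 15, Vance 0, Okoro 0, Nguyen 7 → Silva.
Borda totals: Silva 45, Vance 24, Okoro 14, Nguyen 49 → Nguyen.
The two rules disagree: plurality picks Silva, Borda picks Nguyen.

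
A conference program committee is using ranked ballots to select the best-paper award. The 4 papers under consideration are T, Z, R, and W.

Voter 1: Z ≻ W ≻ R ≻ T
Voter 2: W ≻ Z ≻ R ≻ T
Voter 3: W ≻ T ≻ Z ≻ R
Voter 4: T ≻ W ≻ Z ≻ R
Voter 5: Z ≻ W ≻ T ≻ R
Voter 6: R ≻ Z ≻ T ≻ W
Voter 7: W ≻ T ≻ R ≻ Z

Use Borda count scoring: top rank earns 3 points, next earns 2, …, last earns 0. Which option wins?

W

Borda scores:
  T: 0 + 0 + 2 + 3 + 1 + 1 + 2 = 9
  Z: 3 + 2 + 1 + 1 + 3 + 2 + 0 = 12
  R: 1 + 1 + 0 + 0 + 0 + 3 + 1 = 6
  W: 2 + 3 + 3 + 2 + 2 + 0 + 3 = 15
W has the highest total.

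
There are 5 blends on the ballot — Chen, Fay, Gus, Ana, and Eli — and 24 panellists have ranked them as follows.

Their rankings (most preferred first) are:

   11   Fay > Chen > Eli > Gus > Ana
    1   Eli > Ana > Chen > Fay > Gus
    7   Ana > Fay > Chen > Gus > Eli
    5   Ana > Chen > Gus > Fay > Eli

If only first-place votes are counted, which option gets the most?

Ana

First-place vote totals:
  Chen: 0
  Fay: 11
  Gus: 0
  Ana: 12
  Eli: 1
Ana has the most first-place votes.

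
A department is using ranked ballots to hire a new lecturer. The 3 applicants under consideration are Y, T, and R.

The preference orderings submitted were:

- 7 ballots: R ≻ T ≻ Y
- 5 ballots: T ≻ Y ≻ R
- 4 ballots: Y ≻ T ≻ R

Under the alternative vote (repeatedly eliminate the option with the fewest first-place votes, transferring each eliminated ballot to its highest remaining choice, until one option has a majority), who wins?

Round 1: R 7, T 5, Y 4. Y has the fewest and is eliminated.
Round 2: T 9, R 7. T has a majority.

T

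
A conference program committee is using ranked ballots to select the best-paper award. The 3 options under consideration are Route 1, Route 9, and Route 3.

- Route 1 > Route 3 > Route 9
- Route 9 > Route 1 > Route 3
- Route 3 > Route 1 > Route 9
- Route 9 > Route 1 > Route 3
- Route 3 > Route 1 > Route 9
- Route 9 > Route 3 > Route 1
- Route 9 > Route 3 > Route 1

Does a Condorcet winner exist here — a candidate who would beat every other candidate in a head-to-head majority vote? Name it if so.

Head-to-head results (7 voters total):
Route 1 vs Route 9: Route 9 wins 4–3.
Route 1 vs Route 3: Route 3 wins 4–3.
Route 9 vs Route 3: Route 9 wins 4–3.
Route 9 beats each rival — Route 1 (4–3), Route 3 (4–3) — so Route 9 is the Condorcet winner.

Route 9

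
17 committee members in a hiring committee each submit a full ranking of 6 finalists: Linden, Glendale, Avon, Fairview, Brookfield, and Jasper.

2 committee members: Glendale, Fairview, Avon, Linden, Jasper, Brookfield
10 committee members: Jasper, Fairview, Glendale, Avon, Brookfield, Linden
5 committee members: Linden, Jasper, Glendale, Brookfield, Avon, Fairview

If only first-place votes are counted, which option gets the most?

Jasper

First-place vote totals:
  Linden: 5
  Glendale: 2
  Avon: 0
  Fairview: 0
  Brookfield: 0
  Jasper: 10
Jasper has the most first-place votes.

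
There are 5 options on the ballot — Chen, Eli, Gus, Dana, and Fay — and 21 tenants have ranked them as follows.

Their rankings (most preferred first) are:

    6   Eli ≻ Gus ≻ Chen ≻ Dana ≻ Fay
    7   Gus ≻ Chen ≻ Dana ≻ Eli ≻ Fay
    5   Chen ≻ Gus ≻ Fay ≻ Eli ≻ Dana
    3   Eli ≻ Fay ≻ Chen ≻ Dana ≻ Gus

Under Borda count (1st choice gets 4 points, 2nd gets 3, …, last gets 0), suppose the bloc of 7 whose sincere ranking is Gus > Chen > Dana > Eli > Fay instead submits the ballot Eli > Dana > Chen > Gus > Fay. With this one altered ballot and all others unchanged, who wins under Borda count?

Borda totals with the altered ballot: Chen 52, Eli 69, Gus 40, Dana 30, Fay 19.
The switch changes the winner from Gus to Eli.

Eli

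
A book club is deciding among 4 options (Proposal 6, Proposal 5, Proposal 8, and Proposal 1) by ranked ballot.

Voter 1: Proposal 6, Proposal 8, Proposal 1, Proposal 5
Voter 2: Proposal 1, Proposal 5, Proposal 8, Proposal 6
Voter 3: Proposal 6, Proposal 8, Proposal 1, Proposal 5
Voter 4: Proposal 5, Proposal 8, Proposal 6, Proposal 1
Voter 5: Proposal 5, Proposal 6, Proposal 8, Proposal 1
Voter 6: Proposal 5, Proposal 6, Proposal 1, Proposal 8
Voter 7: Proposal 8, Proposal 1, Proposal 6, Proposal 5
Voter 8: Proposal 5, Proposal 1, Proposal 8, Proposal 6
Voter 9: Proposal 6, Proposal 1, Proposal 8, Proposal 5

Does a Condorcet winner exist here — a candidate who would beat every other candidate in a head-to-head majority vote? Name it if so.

None — there is no Condorcet winner

Head-to-head results (9 voters total):
Proposal 6 vs Proposal 5: Proposal 5 wins 5–4.
Proposal 6 vs Proposal 8: Proposal 6 wins 5–4.
Proposal 6 vs Proposal 1: Proposal 6 wins 6–3.
Proposal 5 vs Proposal 8: Proposal 5 wins 5–4.
Proposal 5 vs Proposal 1: Proposal 1 wins 5–4.
Proposal 8 vs Proposal 1: Proposal 8 wins 5–4.
No candidate beats all others: Proposal 6 beats Proposal 1 beats Proposal 5 beats Proposal 6, a majority cycle.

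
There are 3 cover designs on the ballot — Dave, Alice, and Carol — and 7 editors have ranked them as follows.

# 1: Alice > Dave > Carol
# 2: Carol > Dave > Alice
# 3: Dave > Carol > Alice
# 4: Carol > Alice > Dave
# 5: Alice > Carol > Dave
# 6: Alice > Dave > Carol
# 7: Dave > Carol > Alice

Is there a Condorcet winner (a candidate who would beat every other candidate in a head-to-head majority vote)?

No

Head-to-head results (7 voters total):
Dave vs Alice: Alice wins 4–3.
Dave vs Carol: Dave wins 4–3.
Alice vs Carol: Carol wins 4–3.
No candidate beats all others: Dave beats Carol beats Alice beats Dave, a majority cycle.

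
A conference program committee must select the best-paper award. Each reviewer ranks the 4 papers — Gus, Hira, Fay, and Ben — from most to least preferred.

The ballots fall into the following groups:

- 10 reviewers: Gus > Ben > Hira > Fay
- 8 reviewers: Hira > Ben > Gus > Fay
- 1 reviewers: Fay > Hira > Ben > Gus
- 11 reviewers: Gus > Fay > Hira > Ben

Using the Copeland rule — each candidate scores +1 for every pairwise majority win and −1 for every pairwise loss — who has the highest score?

Pairwise results:
  Gus vs Hira: Gus wins 21–9.
  Gus vs Fay: Gus wins 29–1.
  Gus vs Ben: Gus wins 21–9.
  Hira vs Fay: Hira wins 18–12.
  Hira vs Ben: Hira wins 20–10.
  Fay vs Ben: Ben wins 18–12.
Copeland scores (wins − losses):
  Gus: 3 − 0 = 3
  Hira: 2 − 1 = 1
  Fay: 0 − 3 = -3
  Ben: 1 − 2 = -1
Gus has the best Copeland score.

Gus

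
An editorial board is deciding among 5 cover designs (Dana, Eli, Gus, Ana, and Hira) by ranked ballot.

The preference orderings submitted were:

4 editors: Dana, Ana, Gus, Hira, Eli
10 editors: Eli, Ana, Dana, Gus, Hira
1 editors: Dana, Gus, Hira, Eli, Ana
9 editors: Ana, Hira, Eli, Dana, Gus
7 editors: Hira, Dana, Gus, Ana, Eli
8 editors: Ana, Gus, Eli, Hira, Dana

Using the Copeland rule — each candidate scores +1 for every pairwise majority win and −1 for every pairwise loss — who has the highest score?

Ana

Pairwise results:
  Dana vs Eli: Eli wins 27–12.
  Dana vs Gus: Dana wins 31–8.
  Dana vs Ana: Ana wins 27–12.
  Dana vs Hira: Hira wins 24–15.
  Eli vs Gus: Gus wins 20–19.
  Eli vs Ana: Ana wins 28–11.
  Eli vs Hira: Hira wins 21–18.
  Gus vs Ana: Ana wins 31–8.
  Gus vs Hira: Gus wins 23–16.
  Ana vs Hira: Ana wins 31–8.
Copeland scores (wins − losses):
  Dana: 1 − 3 = -2
  Eli: 1 − 3 = -2
  Gus: 2 − 2 = 0
  Ana: 4 − 0 = 4
  Hira: 2 − 2 = 0
Ana has the best Copeland score.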